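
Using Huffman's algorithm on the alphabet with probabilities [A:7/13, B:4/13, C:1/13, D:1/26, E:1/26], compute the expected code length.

Huffman tree construction:
Combine smallest probabilities repeatedly
Resulting codes:
  A: 1 (length 1)
  B: 01 (length 2)
  C: 000 (length 3)
  D: 0010 (length 4)
  E: 0011 (length 4)
Average length = Σ p(s) × length(s) = 1.6923 bits


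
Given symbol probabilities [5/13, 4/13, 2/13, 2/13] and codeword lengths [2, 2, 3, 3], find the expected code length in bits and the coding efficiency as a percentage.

Average length L = Σ p_i × l_i = 2.3077 bits
Entropy H = 1.8843 bits
Efficiency η = H/L × 100% = 81.65%


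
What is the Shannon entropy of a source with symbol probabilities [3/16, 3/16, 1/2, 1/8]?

H(X) = -Σ p(x) log₂ p(x)
  -3/16 × log₂(3/16) = 0.4528
  -3/16 × log₂(3/16) = 0.4528
  -1/2 × log₂(1/2) = 0.5000
  -1/8 × log₂(1/8) = 0.3750
H(X) = 1.7806 bits


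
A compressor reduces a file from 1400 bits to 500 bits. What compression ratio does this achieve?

Compression ratio = Original / Compressed
= 1400 / 500 = 2.80:1


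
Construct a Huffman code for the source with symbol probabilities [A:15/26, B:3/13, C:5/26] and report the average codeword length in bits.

Huffman tree construction:
Combine smallest probabilities repeatedly
Resulting codes:
  A: 1 (length 1)
  B: 01 (length 2)
  C: 00 (length 2)
Average length = Σ p(s) × length(s) = 1.4231 bits


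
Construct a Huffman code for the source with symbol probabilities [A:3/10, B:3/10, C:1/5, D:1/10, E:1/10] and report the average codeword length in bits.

Huffman tree construction:
Combine smallest probabilities repeatedly
Resulting codes:
  A: 10 (length 2)
  B: 11 (length 2)
  C: 00 (length 2)
  D: 010 (length 3)
  E: 011 (length 3)
Average length = Σ p(s) × length(s) = 2.2000 bits


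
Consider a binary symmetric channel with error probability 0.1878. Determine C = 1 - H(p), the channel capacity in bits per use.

For BSC with error probability p:
C = 1 - H(p) where H(p) is binary entropy
H(0.1878) = -0.1878 × log₂(0.1878) - 0.8122 × log₂(0.8122)
H(p) = 0.6968
C = 1 - 0.6968 = 0.3032 bits/use


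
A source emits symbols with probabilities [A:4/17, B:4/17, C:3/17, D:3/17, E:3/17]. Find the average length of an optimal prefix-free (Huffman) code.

Huffman tree construction:
Combine smallest probabilities repeatedly
Resulting codes:
  A: 01 (length 2)
  B: 10 (length 2)
  C: 110 (length 3)
  D: 111 (length 3)
  E: 00 (length 2)
Average length = Σ p(s) × length(s) = 2.3529 bits


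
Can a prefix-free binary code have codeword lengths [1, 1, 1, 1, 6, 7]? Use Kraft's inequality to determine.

Kraft inequality: Σ 2^(-l_i) ≤ 1 for prefix-free code
Calculating: 2^(-1) + 2^(-1) + 2^(-1) + 2^(-1) + 2^(-6) + 2^(-7)
= 0.5 + 0.5 + 0.5 + 0.5 + 0.015625 + 0.0078125
= 2.0234
Since 2.0234 > 1, prefix-free code does not exist


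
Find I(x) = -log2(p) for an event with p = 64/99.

Information content I(x) = -log₂(p(x))
I = -log₂(64/99) = -log₂(0.6465)
I = 0.6294 bits


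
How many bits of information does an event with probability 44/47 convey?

Information content I(x) = -log₂(p(x))
I = -log₂(44/47) = -log₂(0.9362)
I = 0.0952 bits


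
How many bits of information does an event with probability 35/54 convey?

Information content I(x) = -log₂(p(x))
I = -log₂(35/54) = -log₂(0.6481)
I = 0.6256 bits


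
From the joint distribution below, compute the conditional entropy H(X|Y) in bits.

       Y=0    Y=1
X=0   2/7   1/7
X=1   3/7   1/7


H(X|Y) = Σ_y p(y) H(X|Y=y)
  p(Y=0) = 5/7, H(X|Y=0) = 0.9710
  p(Y=1) = 2/7, H(X|Y=1) = 1.0000
H(X|Y) = 0.7143×0.9710 + 0.2857×1.0000 = 0.9793 bits


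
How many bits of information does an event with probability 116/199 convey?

Information content I(x) = -log₂(p(x))
I = -log₂(116/199) = -log₂(0.5829)
I = 0.7786 bits


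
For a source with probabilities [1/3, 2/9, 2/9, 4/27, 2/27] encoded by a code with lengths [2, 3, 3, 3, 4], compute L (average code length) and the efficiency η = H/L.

Average length L = Σ p_i × l_i = 2.7407 bits
Entropy H = 2.1790 bits
Efficiency η = H/L × 100% = 79.50%


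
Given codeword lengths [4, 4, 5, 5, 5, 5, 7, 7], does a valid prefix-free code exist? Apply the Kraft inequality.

Kraft inequality: Σ 2^(-l_i) ≤ 1 for prefix-free code
Calculating: 2^(-4) + 2^(-4) + 2^(-5) + 2^(-5) + 2^(-5) + 2^(-5) + 2^(-7) + 2^(-7)
= 0.0625 + 0.0625 + 0.03125 + 0.03125 + 0.03125 + 0.03125 + 0.0078125 + 0.0078125
= 0.2656
Since 0.2656 ≤ 1, prefix-free code exists


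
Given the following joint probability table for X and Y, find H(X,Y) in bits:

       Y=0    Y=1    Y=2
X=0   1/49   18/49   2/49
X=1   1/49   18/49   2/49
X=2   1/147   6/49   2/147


H(X,Y) = -Σ p(x,y) log₂ p(x,y)
  p(0,0)=1/49: -0.0204 × log₂(0.0204) = 0.1146
  p(0,1)=18/49: -0.3673 × log₂(0.3673) = 0.5307
  p(0,2)=2/49: -0.0408 × log₂(0.0408) = 0.1884
  p(1,0)=1/49: -0.0204 × log₂(0.0204) = 0.1146
  p(1,1)=18/49: -0.3673 × log₂(0.3673) = 0.5307
  p(1,2)=2/49: -0.0408 × log₂(0.0408) = 0.1884
  p(2,0)=1/147: -0.0068 × log₂(0.0068) = 0.0490
  p(2,1)=6/49: -0.1224 × log₂(0.1224) = 0.3710
  p(2,2)=2/147: -0.0136 × log₂(0.0136) = 0.0843
H(X,Y) = 2.1717 bits


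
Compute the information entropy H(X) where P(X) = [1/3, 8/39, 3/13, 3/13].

H(X) = -Σ p(x) log₂ p(x)
  -1/3 × log₂(1/3) = 0.5283
  -8/39 × log₂(8/39) = 0.4688
  -3/13 × log₂(3/13) = 0.4882
  -3/13 × log₂(3/13) = 0.4882
H(X) = 1.9735 bits


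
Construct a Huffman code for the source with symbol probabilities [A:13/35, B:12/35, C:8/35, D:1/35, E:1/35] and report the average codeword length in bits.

Huffman tree construction:
Combine smallest probabilities repeatedly
Resulting codes:
  A: 0 (length 1)
  B: 11 (length 2)
  C: 101 (length 3)
  D: 1000 (length 4)
  E: 1001 (length 4)
Average length = Σ p(s) × length(s) = 1.9714 bits


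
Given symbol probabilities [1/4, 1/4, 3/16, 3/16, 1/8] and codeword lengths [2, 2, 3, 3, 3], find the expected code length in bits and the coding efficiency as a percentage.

Average length L = Σ p_i × l_i = 2.5000 bits
Entropy H = 2.2806 bits
Efficiency η = H/L × 100% = 91.23%


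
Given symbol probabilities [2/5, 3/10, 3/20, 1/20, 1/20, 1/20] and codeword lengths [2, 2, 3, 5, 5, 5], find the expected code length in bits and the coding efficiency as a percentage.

Average length L = Σ p_i × l_i = 2.6000 bits
Entropy H = 2.1087 bits
Efficiency η = H/L × 100% = 81.10%


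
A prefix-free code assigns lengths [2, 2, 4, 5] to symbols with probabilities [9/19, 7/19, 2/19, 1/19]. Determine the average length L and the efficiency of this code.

Average length L = Σ p_i × l_i = 2.3684 bits
Entropy H = 1.6068 bits
Efficiency η = H/L × 100% = 67.84%


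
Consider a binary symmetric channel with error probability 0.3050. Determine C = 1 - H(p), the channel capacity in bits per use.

For BSC with error probability p:
C = 1 - H(p) where H(p) is binary entropy
H(0.3050) = -0.3050 × log₂(0.3050) - 0.6950 × log₂(0.6950)
H(p) = 0.8873
C = 1 - 0.8873 = 0.1127 bits/use


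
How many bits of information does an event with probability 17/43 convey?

Information content I(x) = -log₂(p(x))
I = -log₂(17/43) = -log₂(0.3953)
I = 1.3388 bits


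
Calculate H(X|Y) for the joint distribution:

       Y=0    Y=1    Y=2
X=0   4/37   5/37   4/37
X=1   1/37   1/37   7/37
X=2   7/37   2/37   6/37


H(X|Y) = Σ_y p(y) H(X|Y=y)
  p(Y=0) = 12/37, H(X|Y=0) = 1.2807
  p(Y=1) = 8/37, H(X|Y=1) = 1.2988
  p(Y=2) = 17/37, H(X|Y=2) = 1.5486
H(X|Y) = 0.3243×1.2807 + 0.2162×1.2988 + 0.4595×1.5486 = 1.4077 bits


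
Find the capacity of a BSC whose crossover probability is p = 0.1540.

For BSC with error probability p:
C = 1 - H(p) where H(p) is binary entropy
H(0.1540) = -0.1540 × log₂(0.1540) - 0.8460 × log₂(0.8460)
H(p) = 0.6198
C = 1 - 0.6198 = 0.3802 bits/use


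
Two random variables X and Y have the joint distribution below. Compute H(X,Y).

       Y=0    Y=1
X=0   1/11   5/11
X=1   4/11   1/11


H(X,Y) = -Σ p(x,y) log₂ p(x,y)
  p(0,0)=1/11: -0.0909 × log₂(0.0909) = 0.3145
  p(0,1)=5/11: -0.4545 × log₂(0.4545) = 0.5170
  p(1,0)=4/11: -0.3636 × log₂(0.3636) = 0.5307
  p(1,1)=1/11: -0.0909 × log₂(0.0909) = 0.3145
H(X,Y) = 1.6767 bits


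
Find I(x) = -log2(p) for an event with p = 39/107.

Information content I(x) = -log₂(p(x))
I = -log₂(39/107) = -log₂(0.3645)
I = 1.4561 bits


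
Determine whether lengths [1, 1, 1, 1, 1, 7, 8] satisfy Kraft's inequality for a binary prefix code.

Kraft inequality: Σ 2^(-l_i) ≤ 1 for prefix-free code
Calculating: 2^(-1) + 2^(-1) + 2^(-1) + 2^(-1) + 2^(-1) + 2^(-7) + 2^(-8)
= 0.5 + 0.5 + 0.5 + 0.5 + 0.5 + 0.0078125 + 0.00390625
= 2.5117
Since 2.5117 > 1, prefix-free code does not exist


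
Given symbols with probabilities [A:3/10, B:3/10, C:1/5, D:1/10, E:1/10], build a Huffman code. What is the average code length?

Huffman tree construction:
Combine smallest probabilities repeatedly
Resulting codes:
  A: 10 (length 2)
  B: 11 (length 2)
  C: 00 (length 2)
  D: 010 (length 3)
  E: 011 (length 3)
Average length = Σ p(s) × length(s) = 2.2000 bits


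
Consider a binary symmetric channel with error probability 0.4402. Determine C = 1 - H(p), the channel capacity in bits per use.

For BSC with error probability p:
C = 1 - H(p) where H(p) is binary entropy
H(0.4402) = -0.4402 × log₂(0.4402) - 0.5598 × log₂(0.5598)
H(p) = 0.9897
C = 1 - 0.9897 = 0.0103 bits/use


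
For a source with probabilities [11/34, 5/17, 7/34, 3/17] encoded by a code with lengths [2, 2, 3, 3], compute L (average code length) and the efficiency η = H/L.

Average length L = Σ p_i × l_i = 2.3824 bits
Entropy H = 1.9570 bits
Efficiency η = H/L × 100% = 82.15%


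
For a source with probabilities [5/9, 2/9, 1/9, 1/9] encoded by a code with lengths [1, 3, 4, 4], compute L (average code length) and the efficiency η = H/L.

Average length L = Σ p_i × l_i = 2.1111 bits
Entropy H = 1.6577 bits
Efficiency η = H/L × 100% = 78.52%


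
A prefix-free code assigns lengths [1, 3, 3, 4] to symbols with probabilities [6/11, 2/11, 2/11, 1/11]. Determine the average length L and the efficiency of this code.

Average length L = Σ p_i × l_i = 2.0000 bits
Entropy H = 1.6858 bits
Efficiency η = H/L × 100% = 84.29%


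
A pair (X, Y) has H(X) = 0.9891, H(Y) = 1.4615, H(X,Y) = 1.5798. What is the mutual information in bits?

I(X;Y) = H(X) + H(Y) - H(X,Y)
I(X;Y) = 0.9891 + 1.4615 - 1.5798 = 0.8708 bits


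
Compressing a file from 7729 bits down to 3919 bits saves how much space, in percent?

Space savings = (1 - Compressed/Original) × 100%
= (1 - 3919/7729) × 100%
= 49.29%


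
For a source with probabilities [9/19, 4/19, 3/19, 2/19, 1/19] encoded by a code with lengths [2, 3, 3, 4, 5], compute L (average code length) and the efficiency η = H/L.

Average length L = Σ p_i × l_i = 2.7368 bits
Entropy H = 1.9698 bits
Efficiency η = H/L × 100% = 71.97%


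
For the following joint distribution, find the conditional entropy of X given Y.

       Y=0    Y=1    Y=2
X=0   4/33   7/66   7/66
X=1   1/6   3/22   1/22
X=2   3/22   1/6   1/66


H(X|Y) = Σ_y p(y) H(X|Y=y)
  p(Y=0) = 14/33, H(X|Y=0) = 1.5722
  p(Y=1) = 9/22, H(X|Y=1) = 1.5610
  p(Y=2) = 1/6, H(X|Y=2) = 1.2407
H(X|Y) = 0.4242×1.5722 + 0.4091×1.5610 + 0.1667×1.2407 = 1.5124 bits


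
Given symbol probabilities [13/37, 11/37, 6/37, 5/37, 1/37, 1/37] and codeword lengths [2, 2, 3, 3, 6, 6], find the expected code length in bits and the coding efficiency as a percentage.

Average length L = Σ p_i × l_i = 2.5135 bits
Entropy H = 2.1479 bits
Efficiency η = H/L × 100% = 85.45%


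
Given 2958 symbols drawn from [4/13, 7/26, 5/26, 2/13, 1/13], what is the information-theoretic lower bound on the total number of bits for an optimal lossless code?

Entropy H = 2.1904 bits/symbol
Minimum bits = H × n = 2.1904 × 2958
= 6479.19 bits


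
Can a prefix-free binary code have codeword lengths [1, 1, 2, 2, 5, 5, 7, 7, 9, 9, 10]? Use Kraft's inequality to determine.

Kraft inequality: Σ 2^(-l_i) ≤ 1 for prefix-free code
Calculating: 2^(-1) + 2^(-1) + 2^(-2) + 2^(-2) + 2^(-5) + 2^(-5) + 2^(-7) + 2^(-7) + 2^(-9) + 2^(-9) + 2^(-10)
= 0.5 + 0.5 + 0.25 + 0.25 + 0.03125 + 0.03125 + 0.0078125 + 0.0078125 + 0.001953125 + 0.001953125 + 0.0009765625
= 1.5830
Since 1.5830 > 1, prefix-free code does not exist


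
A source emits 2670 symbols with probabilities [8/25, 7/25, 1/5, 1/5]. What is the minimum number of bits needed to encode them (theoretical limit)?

Entropy H = 1.9690 bits/symbol
Minimum bits = H × n = 1.9690 × 2670
= 5257.30 bits


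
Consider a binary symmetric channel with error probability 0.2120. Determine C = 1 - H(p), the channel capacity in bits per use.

For BSC with error probability p:
C = 1 - H(p) where H(p) is binary entropy
H(0.2120) = -0.2120 × log₂(0.2120) - 0.7880 × log₂(0.7880)
H(p) = 0.7453
C = 1 - 0.7453 = 0.2547 bits/use


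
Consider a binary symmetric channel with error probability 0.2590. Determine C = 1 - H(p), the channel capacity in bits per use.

For BSC with error probability p:
C = 1 - H(p) where H(p) is binary entropy
H(0.2590) = -0.2590 × log₂(0.2590) - 0.7410 × log₂(0.7410)
H(p) = 0.8252
C = 1 - 0.8252 = 0.1748 bits/use


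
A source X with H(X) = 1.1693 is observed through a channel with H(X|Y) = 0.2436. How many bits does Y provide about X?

I(X;Y) = H(X) - H(X|Y)
I(X;Y) = 1.1693 - 0.2436 = 0.9257 bits


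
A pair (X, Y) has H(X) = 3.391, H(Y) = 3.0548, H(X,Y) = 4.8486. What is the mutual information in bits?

I(X;Y) = H(X) + H(Y) - H(X,Y)
I(X;Y) = 3.391 + 3.0548 - 4.8486 = 1.5972 bits


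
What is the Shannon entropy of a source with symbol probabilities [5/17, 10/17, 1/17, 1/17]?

H(X) = -Σ p(x) log₂ p(x)
  -5/17 × log₂(5/17) = 0.5193
  -10/17 × log₂(10/17) = 0.4503
  -1/17 × log₂(1/17) = 0.2404
  -1/17 × log₂(1/17) = 0.2404
H(X) = 1.4505 bits


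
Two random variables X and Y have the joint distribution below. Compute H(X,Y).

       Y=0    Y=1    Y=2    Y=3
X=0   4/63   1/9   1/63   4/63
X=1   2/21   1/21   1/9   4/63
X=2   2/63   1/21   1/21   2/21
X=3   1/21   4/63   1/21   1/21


H(X,Y) = -Σ p(x,y) log₂ p(x,y)
  p(0,0)=4/63: -0.0635 × log₂(0.0635) = 0.2525
  p(0,1)=1/9: -0.1111 × log₂(0.1111) = 0.3522
  p(0,2)=1/63: -0.0159 × log₂(0.0159) = 0.0949
  p(0,3)=4/63: -0.0635 × log₂(0.0635) = 0.2525
  p(1,0)=2/21: -0.0952 × log₂(0.0952) = 0.3231
  p(1,1)=1/21: -0.0476 × log₂(0.0476) = 0.2092
  p(1,2)=1/9: -0.1111 × log₂(0.1111) = 0.3522
  p(1,3)=4/63: -0.0635 × log₂(0.0635) = 0.2525
  p(2,0)=2/63: -0.0317 × log₂(0.0317) = 0.1580
  p(2,1)=1/21: -0.0476 × log₂(0.0476) = 0.2092
  p(2,2)=1/21: -0.0476 × log₂(0.0476) = 0.2092
  p(2,3)=2/21: -0.0952 × log₂(0.0952) = 0.3231
  p(3,0)=1/21: -0.0476 × log₂(0.0476) = 0.2092
  p(3,1)=4/63: -0.0635 × log₂(0.0635) = 0.2525
  p(3,2)=1/21: -0.0476 × log₂(0.0476) = 0.2092
  p(3,3)=1/21: -0.0476 × log₂(0.0476) = 0.2092
H(X,Y) = 3.8685 bits


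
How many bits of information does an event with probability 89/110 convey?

Information content I(x) = -log₂(p(x))
I = -log₂(89/110) = -log₂(0.8091)
I = 0.3056 bits


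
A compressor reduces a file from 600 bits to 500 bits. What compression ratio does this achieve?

Compression ratio = Original / Compressed
= 600 / 500 = 1.20:1


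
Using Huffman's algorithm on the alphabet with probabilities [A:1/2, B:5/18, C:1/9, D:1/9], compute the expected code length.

Huffman tree construction:
Combine smallest probabilities repeatedly
Resulting codes:
  A: 0 (length 1)
  B: 11 (length 2)
  C: 100 (length 3)
  D: 101 (length 3)
Average length = Σ p(s) × length(s) = 1.7222 bits


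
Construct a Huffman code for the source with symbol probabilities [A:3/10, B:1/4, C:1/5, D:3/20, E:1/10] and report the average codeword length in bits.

Huffman tree construction:
Combine smallest probabilities repeatedly
Resulting codes:
  A: 11 (length 2)
  B: 01 (length 2)
  C: 00 (length 2)
  D: 101 (length 3)
  E: 100 (length 3)
Average length = Σ p(s) × length(s) = 2.2500 bits


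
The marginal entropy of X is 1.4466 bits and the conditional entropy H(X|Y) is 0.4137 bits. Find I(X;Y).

I(X;Y) = H(X) - H(X|Y)
I(X;Y) = 1.4466 - 0.4137 = 1.0329 bits


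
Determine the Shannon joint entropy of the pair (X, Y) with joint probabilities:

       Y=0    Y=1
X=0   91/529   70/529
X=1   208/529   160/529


H(X,Y) = -Σ p(x,y) log₂ p(x,y)
  p(0,0)=91/529: -0.1720 × log₂(0.1720) = 0.4368
  p(0,1)=70/529: -0.1323 × log₂(0.1323) = 0.3861
  p(1,0)=208/529: -0.3932 × log₂(0.3932) = 0.5295
  p(1,1)=160/529: -0.3025 × log₂(0.3025) = 0.5218
H(X,Y) = 1.8742 bits


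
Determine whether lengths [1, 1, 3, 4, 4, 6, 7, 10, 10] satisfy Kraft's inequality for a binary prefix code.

Kraft inequality: Σ 2^(-l_i) ≤ 1 for prefix-free code
Calculating: 2^(-1) + 2^(-1) + 2^(-3) + 2^(-4) + 2^(-4) + 2^(-6) + 2^(-7) + 2^(-10) + 2^(-10)
= 0.5 + 0.5 + 0.125 + 0.0625 + 0.0625 + 0.015625 + 0.0078125 + 0.0009765625 + 0.0009765625
= 1.2754
Since 1.2754 > 1, prefix-free code does not exist


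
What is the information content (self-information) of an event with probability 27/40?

Information content I(x) = -log₂(p(x))
I = -log₂(27/40) = -log₂(0.6750)
I = 0.5670 bits


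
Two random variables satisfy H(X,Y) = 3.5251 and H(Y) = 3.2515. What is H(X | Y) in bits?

Chain rule: H(X,Y) = H(X|Y) + H(Y)
H(X|Y) = H(X,Y) - H(Y) = 3.5251 - 3.2515 = 0.2736 bits


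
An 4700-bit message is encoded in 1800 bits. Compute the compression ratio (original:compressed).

Compression ratio = Original / Compressed
= 4700 / 1800 = 2.61:1


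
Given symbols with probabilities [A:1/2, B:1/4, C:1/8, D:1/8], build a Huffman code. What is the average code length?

Huffman tree construction:
Combine smallest probabilities repeatedly
Resulting codes:
  A: 0 (length 1)
  B: 10 (length 2)
  C: 110 (length 3)
  D: 111 (length 3)
Average length = Σ p(s) × length(s) = 1.7500 bits


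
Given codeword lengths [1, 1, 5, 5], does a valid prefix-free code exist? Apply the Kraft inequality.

Kraft inequality: Σ 2^(-l_i) ≤ 1 for prefix-free code
Calculating: 2^(-1) + 2^(-1) + 2^(-5) + 2^(-5)
= 0.5 + 0.5 + 0.03125 + 0.03125
= 1.0625
Since 1.0625 > 1, prefix-free code does not exist


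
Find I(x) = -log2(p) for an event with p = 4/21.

Information content I(x) = -log₂(p(x))
I = -log₂(4/21) = -log₂(0.1905)
I = 2.3923 bits


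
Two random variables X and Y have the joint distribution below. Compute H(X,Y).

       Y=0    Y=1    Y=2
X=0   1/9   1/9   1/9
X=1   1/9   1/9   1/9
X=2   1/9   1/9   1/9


H(X,Y) = -Σ p(x,y) log₂ p(x,y)
  p(0,0)=1/9: -0.1111 × log₂(0.1111) = 0.3522
  p(0,1)=1/9: -0.1111 × log₂(0.1111) = 0.3522
  p(0,2)=1/9: -0.1111 × log₂(0.1111) = 0.3522
  p(1,0)=1/9: -0.1111 × log₂(0.1111) = 0.3522
  p(1,1)=1/9: -0.1111 × log₂(0.1111) = 0.3522
  p(1,2)=1/9: -0.1111 × log₂(0.1111) = 0.3522
  p(2,0)=1/9: -0.1111 × log₂(0.1111) = 0.3522
  p(2,1)=1/9: -0.1111 × log₂(0.1111) = 0.3522
  p(2,2)=1/9: -0.1111 × log₂(0.1111) = 0.3522
H(X,Y) = 3.1699 bits


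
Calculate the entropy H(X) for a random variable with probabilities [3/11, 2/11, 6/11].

H(X) = -Σ p(x) log₂ p(x)
  -3/11 × log₂(3/11) = 0.5112
  -2/11 × log₂(2/11) = 0.4472
  -6/11 × log₂(6/11) = 0.4770
H(X) = 1.4354 bits


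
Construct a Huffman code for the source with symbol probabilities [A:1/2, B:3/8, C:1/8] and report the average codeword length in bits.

Huffman tree construction:
Combine smallest probabilities repeatedly
Resulting codes:
  A: 0 (length 1)
  B: 11 (length 2)
  C: 10 (length 2)
Average length = Σ p(s) × length(s) = 1.5000 bits


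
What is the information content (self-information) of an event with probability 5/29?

Information content I(x) = -log₂(p(x))
I = -log₂(5/29) = -log₂(0.1724)
I = 2.5361 bits


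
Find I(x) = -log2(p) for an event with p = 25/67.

Information content I(x) = -log₂(p(x))
I = -log₂(25/67) = -log₂(0.3731)
I = 1.4222 bits


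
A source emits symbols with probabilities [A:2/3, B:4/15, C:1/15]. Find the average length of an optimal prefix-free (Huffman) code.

Huffman tree construction:
Combine smallest probabilities repeatedly
Resulting codes:
  A: 1 (length 1)
  B: 01 (length 2)
  C: 00 (length 2)
Average length = Σ p(s) × length(s) = 1.3333 bits


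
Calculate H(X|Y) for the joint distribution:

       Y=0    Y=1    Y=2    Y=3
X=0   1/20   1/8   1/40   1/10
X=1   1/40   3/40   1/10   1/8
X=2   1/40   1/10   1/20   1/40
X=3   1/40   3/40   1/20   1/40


H(X|Y) = Σ_y p(y) H(X|Y=y)
  p(Y=0) = 1/8, H(X|Y=0) = 1.9219
  p(Y=1) = 3/8, H(X|Y=1) = 1.9656
  p(Y=2) = 9/40, H(X|Y=2) = 1.8366
  p(Y=3) = 11/40, H(X|Y=3) = 1.6767
H(X|Y) = 0.1250×1.9219 + 0.3750×1.9656 + 0.2250×1.8366 + 0.2750×1.6767 = 1.8517 bits


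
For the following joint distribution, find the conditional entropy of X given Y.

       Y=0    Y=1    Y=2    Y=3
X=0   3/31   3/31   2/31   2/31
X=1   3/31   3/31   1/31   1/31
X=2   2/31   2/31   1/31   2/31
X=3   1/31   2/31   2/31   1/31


H(X|Y) = Σ_y p(y) H(X|Y=y)
  p(Y=0) = 9/31, H(X|Y=0) = 1.8911
  p(Y=1) = 10/31, H(X|Y=1) = 1.9710
  p(Y=2) = 6/31, H(X|Y=2) = 1.9183
  p(Y=3) = 6/31, H(X|Y=3) = 1.9183
H(X|Y) = 0.2903×1.8911 + 0.3226×1.9710 + 0.1935×1.9183 + 0.1935×1.9183 = 1.9274 bits


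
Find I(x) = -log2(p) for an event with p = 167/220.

Information content I(x) = -log₂(p(x))
I = -log₂(167/220) = -log₂(0.7591)
I = 0.3977 bits


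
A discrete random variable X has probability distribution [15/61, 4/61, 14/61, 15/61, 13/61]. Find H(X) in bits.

H(X) = -Σ p(x) log₂ p(x)
  -15/61 × log₂(15/61) = 0.4977
  -4/61 × log₂(4/61) = 0.2578
  -14/61 × log₂(14/61) = 0.4873
  -15/61 × log₂(15/61) = 0.4977
  -13/61 × log₂(13/61) = 0.4753
H(X) = 2.2157 bits


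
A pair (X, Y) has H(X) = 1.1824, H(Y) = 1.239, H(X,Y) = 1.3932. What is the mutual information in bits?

I(X;Y) = H(X) + H(Y) - H(X,Y)
I(X;Y) = 1.1824 + 1.239 - 1.3932 = 1.0282 bits


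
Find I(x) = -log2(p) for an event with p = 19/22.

Information content I(x) = -log₂(p(x))
I = -log₂(19/22) = -log₂(0.8636)
I = 0.2115 bits


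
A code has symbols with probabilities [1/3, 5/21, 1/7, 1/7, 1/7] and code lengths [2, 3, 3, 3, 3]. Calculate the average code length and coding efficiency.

Average length L = Σ p_i × l_i = 2.6667 bits
Entropy H = 2.2244 bits
Efficiency η = H/L × 100% = 83.42%


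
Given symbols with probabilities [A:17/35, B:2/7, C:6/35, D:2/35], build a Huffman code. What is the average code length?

Huffman tree construction:
Combine smallest probabilities repeatedly
Resulting codes:
  A: 0 (length 1)
  B: 11 (length 2)
  C: 101 (length 3)
  D: 100 (length 3)
Average length = Σ p(s) × length(s) = 1.7429 bits


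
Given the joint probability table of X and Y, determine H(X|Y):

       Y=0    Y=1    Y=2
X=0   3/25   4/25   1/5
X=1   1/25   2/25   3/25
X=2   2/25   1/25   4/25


H(X|Y) = Σ_y p(y) H(X|Y=y)
  p(Y=0) = 6/25, H(X|Y=0) = 1.4591
  p(Y=1) = 7/25, H(X|Y=1) = 1.3788
  p(Y=2) = 12/25, H(X|Y=2) = 1.5546
H(X|Y) = 0.2400×1.4591 + 0.2800×1.3788 + 0.4800×1.5546 = 1.4825 bits


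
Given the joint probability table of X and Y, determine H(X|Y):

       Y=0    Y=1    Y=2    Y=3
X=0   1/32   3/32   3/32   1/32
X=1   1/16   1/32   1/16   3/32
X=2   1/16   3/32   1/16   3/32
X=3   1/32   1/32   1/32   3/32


H(X|Y) = Σ_y p(y) H(X|Y=y)
  p(Y=0) = 3/16, H(X|Y=0) = 1.9183
  p(Y=1) = 1/4, H(X|Y=1) = 1.8113
  p(Y=2) = 1/4, H(X|Y=2) = 1.9056
  p(Y=3) = 5/16, H(X|Y=3) = 1.8955
H(X|Y) = 0.1875×1.9183 + 0.2500×1.8113 + 0.2500×1.9056 + 0.3125×1.8955 = 1.8812 bits


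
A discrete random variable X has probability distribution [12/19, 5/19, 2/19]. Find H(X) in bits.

H(X) = -Σ p(x) log₂ p(x)
  -12/19 × log₂(12/19) = 0.4187
  -5/19 × log₂(5/19) = 0.5068
  -2/19 × log₂(2/19) = 0.3419
H(X) = 1.2674 bits


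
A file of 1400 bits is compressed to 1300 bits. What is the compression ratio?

Compression ratio = Original / Compressed
= 1400 / 1300 = 1.08:1


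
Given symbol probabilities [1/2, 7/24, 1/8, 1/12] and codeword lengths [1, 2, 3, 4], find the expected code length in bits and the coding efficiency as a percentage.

Average length L = Σ p_i × l_i = 1.7917 bits
Entropy H = 1.6922 bits
Efficiency η = H/L × 100% = 94.45%


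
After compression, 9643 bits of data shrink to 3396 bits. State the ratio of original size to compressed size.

Compression ratio = Original / Compressed
= 9643 / 3396 = 2.84:1


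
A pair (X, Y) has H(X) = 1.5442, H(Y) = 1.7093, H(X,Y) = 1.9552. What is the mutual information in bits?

I(X;Y) = H(X) + H(Y) - H(X,Y)
I(X;Y) = 1.5442 + 1.7093 - 1.9552 = 1.2983 bits


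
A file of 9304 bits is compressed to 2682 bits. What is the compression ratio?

Compression ratio = Original / Compressed
= 9304 / 2682 = 3.47:1


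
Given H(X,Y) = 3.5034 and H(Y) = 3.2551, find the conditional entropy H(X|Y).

Chain rule: H(X,Y) = H(X|Y) + H(Y)
H(X|Y) = H(X,Y) - H(Y) = 3.5034 - 3.2551 = 0.2483 bits


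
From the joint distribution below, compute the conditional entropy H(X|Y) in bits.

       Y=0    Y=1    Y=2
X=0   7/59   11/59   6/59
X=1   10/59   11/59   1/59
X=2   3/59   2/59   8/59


H(X|Y) = Σ_y p(y) H(X|Y=y)
  p(Y=0) = 20/59, H(X|Y=0) = 1.4406
  p(Y=1) = 24/59, H(X|Y=1) = 1.3305
  p(Y=2) = 15/59, H(X|Y=2) = 1.2729
H(X|Y) = 0.3390×1.4406 + 0.4068×1.3305 + 0.2542×1.2729 = 1.3532 bits


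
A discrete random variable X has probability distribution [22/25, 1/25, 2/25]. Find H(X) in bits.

H(X) = -Σ p(x) log₂ p(x)
  -22/25 × log₂(22/25) = 0.1623
  -1/25 × log₂(1/25) = 0.1858
  -2/25 × log₂(2/25) = 0.2915
H(X) = 0.6396 bits


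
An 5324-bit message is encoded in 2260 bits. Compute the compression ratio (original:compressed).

Compression ratio = Original / Compressed
= 5324 / 2260 = 2.36:1


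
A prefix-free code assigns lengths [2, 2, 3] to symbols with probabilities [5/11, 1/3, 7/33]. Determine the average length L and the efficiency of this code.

Average length L = Σ p_i × l_i = 2.2121 bits
Entropy H = 1.5199 bits
Efficiency η = H/L × 100% = 68.71%


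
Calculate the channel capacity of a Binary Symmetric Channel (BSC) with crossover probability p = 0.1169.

For BSC with error probability p:
C = 1 - H(p) where H(p) is binary entropy
H(0.1169) = -0.1169 × log₂(0.1169) - 0.8831 × log₂(0.8831)
H(p) = 0.5204
C = 1 - 0.5204 = 0.4796 bits/use


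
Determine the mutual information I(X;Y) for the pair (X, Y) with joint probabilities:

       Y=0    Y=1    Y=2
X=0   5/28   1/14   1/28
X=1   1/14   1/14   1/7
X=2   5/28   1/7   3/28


H(X) = 1.5567, H(Y) = 1.5567, H(X,Y) = 3.0226
I(X;Y) = H(X) + H(Y) - H(X,Y) = 0.0908 bits


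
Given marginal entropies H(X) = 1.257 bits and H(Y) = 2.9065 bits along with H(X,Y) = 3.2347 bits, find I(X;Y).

I(X;Y) = H(X) + H(Y) - H(X,Y)
I(X;Y) = 1.257 + 2.9065 - 3.2347 = 0.9288 bits


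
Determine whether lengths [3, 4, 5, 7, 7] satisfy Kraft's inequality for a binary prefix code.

Kraft inequality: Σ 2^(-l_i) ≤ 1 for prefix-free code
Calculating: 2^(-3) + 2^(-4) + 2^(-5) + 2^(-7) + 2^(-7)
= 0.125 + 0.0625 + 0.03125 + 0.0078125 + 0.0078125
= 0.2344
Since 0.2344 ≤ 1, prefix-free code exists


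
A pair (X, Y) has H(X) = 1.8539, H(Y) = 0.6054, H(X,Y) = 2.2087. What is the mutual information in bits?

I(X;Y) = H(X) + H(Y) - H(X,Y)
I(X;Y) = 1.8539 + 0.6054 - 2.2087 = 0.2506 bits


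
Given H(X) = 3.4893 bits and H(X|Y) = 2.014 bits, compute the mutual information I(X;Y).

I(X;Y) = H(X) - H(X|Y)
I(X;Y) = 3.4893 - 2.014 = 1.4753 bits


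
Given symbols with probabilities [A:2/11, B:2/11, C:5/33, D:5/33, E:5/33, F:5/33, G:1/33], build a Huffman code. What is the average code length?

Huffman tree construction:
Combine smallest probabilities repeatedly
Resulting codes:
  A: 111 (length 3)
  B: 00 (length 2)
  C: 011 (length 3)
  D: 100 (length 3)
  E: 101 (length 3)
  F: 110 (length 3)
  G: 010 (length 3)
Average length = Σ p(s) × length(s) = 2.8182 bits


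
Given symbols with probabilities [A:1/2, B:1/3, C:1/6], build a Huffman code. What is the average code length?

Huffman tree construction:
Combine smallest probabilities repeatedly
Resulting codes:
  A: 0 (length 1)
  B: 11 (length 2)
  C: 10 (length 2)
Average length = Σ p(s) × length(s) = 1.5000 bits


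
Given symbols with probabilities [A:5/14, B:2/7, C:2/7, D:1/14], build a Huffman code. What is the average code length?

Huffman tree construction:
Combine smallest probabilities repeatedly
Resulting codes:
  A: 11 (length 2)
  B: 01 (length 2)
  C: 10 (length 2)
  D: 00 (length 2)
Average length = Σ p(s) × length(s) = 2.0000 bits


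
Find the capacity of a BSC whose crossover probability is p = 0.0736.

For BSC with error probability p:
C = 1 - H(p) where H(p) is binary entropy
H(0.0736) = -0.0736 × log₂(0.0736) - 0.9264 × log₂(0.9264)
H(p) = 0.3792
C = 1 - 0.3792 = 0.6208 bits/use


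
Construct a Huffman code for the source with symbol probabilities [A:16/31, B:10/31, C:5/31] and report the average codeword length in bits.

Huffman tree construction:
Combine smallest probabilities repeatedly
Resulting codes:
  A: 1 (length 1)
  B: 01 (length 2)
  C: 00 (length 2)
Average length = Σ p(s) × length(s) = 1.4839 bits


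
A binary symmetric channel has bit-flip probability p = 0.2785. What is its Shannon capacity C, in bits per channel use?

For BSC with error probability p:
C = 1 - H(p) where H(p) is binary entropy
H(0.2785) = -0.2785 × log₂(0.2785) - 0.7215 × log₂(0.7215)
H(p) = 0.8534
C = 1 - 0.8534 = 0.1466 bits/use


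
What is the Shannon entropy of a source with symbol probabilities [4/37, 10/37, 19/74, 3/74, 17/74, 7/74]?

H(X) = -Σ p(x) log₂ p(x)
  -4/37 × log₂(4/37) = 0.3470
  -10/37 × log₂(10/37) = 0.5101
  -19/74 × log₂(19/74) = 0.5036
  -3/74 × log₂(3/74) = 0.1875
  -17/74 × log₂(17/74) = 0.4875
  -7/74 × log₂(7/74) = 0.3218
H(X) = 2.3575 bits


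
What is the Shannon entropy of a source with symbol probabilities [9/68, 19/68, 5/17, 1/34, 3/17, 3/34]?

H(X) = -Σ p(x) log₂ p(x)
  -9/68 × log₂(9/68) = 0.3861
  -19/68 × log₂(19/68) = 0.5140
  -5/17 × log₂(5/17) = 0.5193
  -1/34 × log₂(1/34) = 0.1496
  -3/17 × log₂(3/17) = 0.4416
  -3/34 × log₂(3/34) = 0.3090
H(X) = 2.3197 bits


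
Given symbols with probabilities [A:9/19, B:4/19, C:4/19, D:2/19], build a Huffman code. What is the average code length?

Huffman tree construction:
Combine smallest probabilities repeatedly
Resulting codes:
  A: 0 (length 1)
  B: 111 (length 3)
  C: 10 (length 2)
  D: 110 (length 3)
Average length = Σ p(s) × length(s) = 1.8421 bits


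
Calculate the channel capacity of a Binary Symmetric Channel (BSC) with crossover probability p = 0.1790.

For BSC with error probability p:
C = 1 - H(p) where H(p) is binary entropy
H(0.1790) = -0.1790 × log₂(0.1790) - 0.8210 × log₂(0.8210)
H(p) = 0.6779
C = 1 - 0.6779 = 0.3221 bits/use


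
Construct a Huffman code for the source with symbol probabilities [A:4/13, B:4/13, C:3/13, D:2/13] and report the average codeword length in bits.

Huffman tree construction:
Combine smallest probabilities repeatedly
Resulting codes:
  A: 10 (length 2)
  B: 11 (length 2)
  C: 01 (length 2)
  D: 00 (length 2)
Average length = Σ p(s) × length(s) = 2.0000 bits


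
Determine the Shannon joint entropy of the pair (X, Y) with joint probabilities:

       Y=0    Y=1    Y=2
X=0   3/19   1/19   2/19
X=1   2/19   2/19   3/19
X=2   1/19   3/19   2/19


H(X,Y) = -Σ p(x,y) log₂ p(x,y)
  p(0,0)=3/19: -0.1579 × log₂(0.1579) = 0.4205
  p(0,1)=1/19: -0.0526 × log₂(0.0526) = 0.2236
  p(0,2)=2/19: -0.1053 × log₂(0.1053) = 0.3419
  p(1,0)=2/19: -0.1053 × log₂(0.1053) = 0.3419
  p(1,1)=2/19: -0.1053 × log₂(0.1053) = 0.3419
  p(1,2)=3/19: -0.1579 × log₂(0.1579) = 0.4205
  p(2,0)=1/19: -0.0526 × log₂(0.0526) = 0.2236
  p(2,1)=3/19: -0.1579 × log₂(0.1579) = 0.4205
  p(2,2)=2/19: -0.1053 × log₂(0.1053) = 0.3419
H(X,Y) = 3.0761 bits


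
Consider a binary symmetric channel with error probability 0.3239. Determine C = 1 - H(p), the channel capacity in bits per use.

For BSC with error probability p:
C = 1 - H(p) where H(p) is binary entropy
H(0.3239) = -0.3239 × log₂(0.3239) - 0.6761 × log₂(0.6761)
H(p) = 0.9086
C = 1 - 0.9086 = 0.0914 bits/use


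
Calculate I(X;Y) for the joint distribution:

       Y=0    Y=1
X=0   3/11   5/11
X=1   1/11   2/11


H(X) = 0.8454, H(Y) = 0.9457, H(X,Y) = 1.7899
I(X;Y) = H(X) + H(Y) - H(X,Y) = 0.0011 bits


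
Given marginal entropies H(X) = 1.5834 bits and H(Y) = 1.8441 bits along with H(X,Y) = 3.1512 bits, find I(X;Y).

I(X;Y) = H(X) + H(Y) - H(X,Y)
I(X;Y) = 1.5834 + 1.8441 - 3.1512 = 0.2763 bits


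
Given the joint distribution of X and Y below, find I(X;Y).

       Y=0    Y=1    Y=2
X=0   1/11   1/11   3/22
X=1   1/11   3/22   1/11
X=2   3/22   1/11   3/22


H(X) = 1.5820, H(Y) = 1.5820, H(X,Y) = 3.1404
I(X;Y) = H(X) + H(Y) - H(X,Y) = 0.0237 bits


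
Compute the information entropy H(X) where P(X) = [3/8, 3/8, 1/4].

H(X) = -Σ p(x) log₂ p(x)
  -3/8 × log₂(3/8) = 0.5306
  -3/8 × log₂(3/8) = 0.5306
  -1/4 × log₂(1/4) = 0.5000
H(X) = 1.5613 bits


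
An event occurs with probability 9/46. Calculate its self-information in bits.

Information content I(x) = -log₂(p(x))
I = -log₂(9/46) = -log₂(0.1957)
I = 2.3536 bits


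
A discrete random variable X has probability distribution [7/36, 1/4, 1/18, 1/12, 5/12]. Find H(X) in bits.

H(X) = -Σ p(x) log₂ p(x)
  -7/36 × log₂(7/36) = 0.4594
  -1/4 × log₂(1/4) = 0.5000
  -1/18 × log₂(1/18) = 0.2317
  -1/12 × log₂(1/12) = 0.2987
  -5/12 × log₂(5/12) = 0.5263
H(X) = 2.0161 bits


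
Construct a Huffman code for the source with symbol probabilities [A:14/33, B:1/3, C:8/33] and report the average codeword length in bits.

Huffman tree construction:
Combine smallest probabilities repeatedly
Resulting codes:
  A: 0 (length 1)
  B: 11 (length 2)
  C: 10 (length 2)
Average length = Σ p(s) × length(s) = 1.5758 bits


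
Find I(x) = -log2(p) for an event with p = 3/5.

Information content I(x) = -log₂(p(x))
I = -log₂(3/5) = -log₂(0.6000)
I = 0.7370 bits


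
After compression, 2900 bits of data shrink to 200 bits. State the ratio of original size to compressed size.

Compression ratio = Original / Compressed
= 2900 / 200 = 14.50:1


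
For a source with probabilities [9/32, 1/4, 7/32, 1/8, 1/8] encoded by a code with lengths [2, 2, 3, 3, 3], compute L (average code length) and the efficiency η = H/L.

Average length L = Σ p_i × l_i = 2.4688 bits
Entropy H = 2.2443 bits
Efficiency η = H/L × 100% = 90.91%


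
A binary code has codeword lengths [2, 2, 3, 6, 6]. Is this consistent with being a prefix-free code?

Kraft inequality: Σ 2^(-l_i) ≤ 1 for prefix-free code
Calculating: 2^(-2) + 2^(-2) + 2^(-3) + 2^(-6) + 2^(-6)
= 0.25 + 0.25 + 0.125 + 0.015625 + 0.015625
= 0.6562
Since 0.6562 ≤ 1, prefix-free code exists


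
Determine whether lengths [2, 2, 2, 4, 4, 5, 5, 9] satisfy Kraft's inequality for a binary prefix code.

Kraft inequality: Σ 2^(-l_i) ≤ 1 for prefix-free code
Calculating: 2^(-2) + 2^(-2) + 2^(-2) + 2^(-4) + 2^(-4) + 2^(-5) + 2^(-5) + 2^(-9)
= 0.25 + 0.25 + 0.25 + 0.0625 + 0.0625 + 0.03125 + 0.03125 + 0.001953125
= 0.9395
Since 0.9395 ≤ 1, prefix-free code exists


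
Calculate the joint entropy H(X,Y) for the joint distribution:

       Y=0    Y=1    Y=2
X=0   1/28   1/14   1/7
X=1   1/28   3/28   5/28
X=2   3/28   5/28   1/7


H(X,Y) = -Σ p(x,y) log₂ p(x,y)
  p(0,0)=1/28: -0.0357 × log₂(0.0357) = 0.1717
  p(0,1)=1/14: -0.0714 × log₂(0.0714) = 0.2720
  p(0,2)=1/7: -0.1429 × log₂(0.1429) = 0.4011
  p(1,0)=1/28: -0.0357 × log₂(0.0357) = 0.1717
  p(1,1)=3/28: -0.1071 × log₂(0.1071) = 0.3453
  p(1,2)=5/28: -0.1786 × log₂(0.1786) = 0.4438
  p(2,0)=3/28: -0.1071 × log₂(0.1071) = 0.3453
  p(2,1)=5/28: -0.1786 × log₂(0.1786) = 0.4438
  p(2,2)=1/7: -0.1429 × log₂(0.1429) = 0.4011
H(X,Y) = 2.9956 bits


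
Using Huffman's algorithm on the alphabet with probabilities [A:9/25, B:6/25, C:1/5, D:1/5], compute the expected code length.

Huffman tree construction:
Combine smallest probabilities repeatedly
Resulting codes:
  A: 11 (length 2)
  B: 10 (length 2)
  C: 00 (length 2)
  D: 01 (length 2)
Average length = Σ p(s) × length(s) = 2.0000 bits


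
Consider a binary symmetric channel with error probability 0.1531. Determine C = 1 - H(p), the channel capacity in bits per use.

For BSC with error probability p:
C = 1 - H(p) where H(p) is binary entropy
H(0.1531) = -0.1531 × log₂(0.1531) - 0.8469 × log₂(0.8469)
H(p) = 0.6175
C = 1 - 0.6175 = 0.3825 bits/use


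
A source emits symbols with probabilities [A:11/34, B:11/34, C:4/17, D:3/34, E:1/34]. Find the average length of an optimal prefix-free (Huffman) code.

Huffman tree construction:
Combine smallest probabilities repeatedly
Resulting codes:
  A: 10 (length 2)
  B: 11 (length 2)
  C: 01 (length 2)
  D: 001 (length 3)
  E: 000 (length 3)
Average length = Σ p(s) × length(s) = 2.1176 bits


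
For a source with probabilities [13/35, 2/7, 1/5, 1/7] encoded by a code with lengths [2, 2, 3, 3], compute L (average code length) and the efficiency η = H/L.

Average length L = Σ p_i × l_i = 2.3429 bits
Entropy H = 1.9125 bits
Efficiency η = H/L × 100% = 81.63%


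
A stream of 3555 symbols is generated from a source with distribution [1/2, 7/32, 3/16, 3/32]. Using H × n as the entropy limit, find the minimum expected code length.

Entropy H = 1.7526 bits/symbol
Minimum bits = H × n = 1.7526 × 3555
= 6230.57 bits


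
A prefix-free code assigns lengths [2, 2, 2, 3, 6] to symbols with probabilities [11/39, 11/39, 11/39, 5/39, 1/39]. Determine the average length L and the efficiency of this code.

Average length L = Σ p_i × l_i = 2.2308 bits
Entropy H = 2.0605 bits
Efficiency η = H/L × 100% = 92.37%


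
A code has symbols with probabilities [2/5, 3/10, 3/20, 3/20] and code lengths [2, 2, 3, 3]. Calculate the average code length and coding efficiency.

Average length L = Σ p_i × l_i = 2.3000 bits
Entropy H = 1.8710 bits
Efficiency η = H/L × 100% = 81.35%


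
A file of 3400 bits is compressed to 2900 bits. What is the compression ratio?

Compression ratio = Original / Compressed
= 3400 / 2900 = 1.17:1


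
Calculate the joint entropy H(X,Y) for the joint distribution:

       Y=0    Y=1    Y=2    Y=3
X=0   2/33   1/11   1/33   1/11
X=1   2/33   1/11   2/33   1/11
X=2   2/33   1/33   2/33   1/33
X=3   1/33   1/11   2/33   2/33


H(X,Y) = -Σ p(x,y) log₂ p(x,y)
  p(0,0)=2/33: -0.0606 × log₂(0.0606) = 0.2451
  p(0,1)=1/11: -0.0909 × log₂(0.0909) = 0.3145
  p(0,2)=1/33: -0.0303 × log₂(0.0303) = 0.1529
  p(0,3)=1/11: -0.0909 × log₂(0.0909) = 0.3145
  p(1,0)=2/33: -0.0606 × log₂(0.0606) = 0.2451
  p(1,1)=1/11: -0.0909 × log₂(0.0909) = 0.3145
  p(1,2)=2/33: -0.0606 × log₂(0.0606) = 0.2451
  p(1,3)=1/11: -0.0909 × log₂(0.0909) = 0.3145
  p(2,0)=2/33: -0.0606 × log₂(0.0606) = 0.2451
  p(2,1)=1/33: -0.0303 × log₂(0.0303) = 0.1529
  p(2,2)=2/33: -0.0606 × log₂(0.0606) = 0.2451
  p(2,3)=1/33: -0.0303 × log₂(0.0303) = 0.1529
  p(3,0)=1/33: -0.0303 × log₂(0.0303) = 0.1529
  p(3,1)=1/11: -0.0909 × log₂(0.0909) = 0.3145
  p(3,2)=2/33: -0.0606 × log₂(0.0606) = 0.2451
  p(3,3)=2/33: -0.0606 × log₂(0.0606) = 0.2451
H(X,Y) = 3.8997 bits
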